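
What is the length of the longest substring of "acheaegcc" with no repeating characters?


Input: "acheaegcc"
Sliding window (track last position of each char):
  Position 0 ('a'): window [0,0] length 1 -- new best
  Position 1 ('c'): window [0,1] length 2 -- new best
  Position 2 ('h'): window [0,2] length 3 -- new best
  Position 3 ('e'): window [0,3] length 4 -- new best
  Position 4 ('a'): repeat (last at 0), move window start to 1
  Position 4 ('a'): window [1,4] length 4
  Position 5 ('e'): repeat (last at 3), move window start to 4
  Position 5 ('e'): window [4,5] length 2
  Position 6 ('g'): window [4,6] length 3
  Position 7 ('c'): window [4,7] length 4
  Position 8 ('c'): repeat (last at 7), move window start to 8
  Position 8 ('c'): window [8,8] length 1
Longest substring with no repeats: "ache" with length 4

4


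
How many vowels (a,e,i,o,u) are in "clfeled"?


Input: clfeled
Checking each character:
  'c' at position 0: consonant
  'l' at position 1: consonant
  'f' at position 2: consonant
  'e' at position 3: vowel (running total: 1)
  'l' at position 4: consonant
  'e' at position 5: vowel (running total: 2)
  'd' at position 6: consonant
Total vowels: 2

2


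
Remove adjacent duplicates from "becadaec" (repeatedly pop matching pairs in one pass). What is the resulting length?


Input: becadaec
Stack-based adjacent duplicate removal:
  Read 'b': push. Stack: b
  Read 'e': push. Stack: be
  Read 'c': push. Stack: bec
  Read 'a': push. Stack: beca
  Read 'd': push. Stack: becad
  Read 'a': push. Stack: becada
  Read 'e': push. Stack: becadae
  Read 'c': push. Stack: becadaec
Final stack: "becadaec" (length 8)

8


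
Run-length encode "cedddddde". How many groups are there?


Input: cedddddde
Scanning for consecutive runs:
  Group 1: 'c' x 1 (positions 0-0)
  Group 2: 'e' x 1 (positions 1-1)
  Group 3: 'd' x 6 (positions 2-7)
  Group 4: 'e' x 1 (positions 8-8)
Total groups: 4

4


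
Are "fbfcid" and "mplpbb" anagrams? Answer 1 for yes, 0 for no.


Strings: "fbfcid", "mplpbb"
Sorted first:  bcdffi
Sorted second: bblmpp
Differ at position 1: 'c' vs 'b' => not anagrams

0


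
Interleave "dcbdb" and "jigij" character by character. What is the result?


Interleaving "dcbdb" and "jigij":
  Position 0: 'd' from first, 'j' from second => "dj"
  Position 1: 'c' from first, 'i' from second => "ci"
  Position 2: 'b' from first, 'g' from second => "bg"
  Position 3: 'd' from first, 'i' from second => "di"
  Position 4: 'b' from first, 'j' from second => "bj"
Result: djcibgdibj

djcibgdibj


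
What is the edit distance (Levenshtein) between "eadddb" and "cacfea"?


Computing edit distance: "eadddb" -> "cacfea"
DP table:
           c    a    c    f    e    a
      0    1    2    3    4    5    6
  e   1    1    2    3    4    4    5
  a   2    2    1    2    3    4    4
  d   3    3    2    2    3    4    5
  d   4    4    3    3    3    4    5
  d   5    5    4    4    4    4    5
  b   6    6    5    5    5    5    5
Edit distance = dp[6][6] = 5

5


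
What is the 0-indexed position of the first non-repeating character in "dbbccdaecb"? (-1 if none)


Input: dbbccdaecb
Character frequencies:
  'a': 1
  'b': 3
  'c': 3
  'd': 2
  'e': 1
Scanning left to right for freq == 1:
  Position 0 ('d'): freq=2, skip
  Position 1 ('b'): freq=3, skip
  Position 2 ('b'): freq=3, skip
  Position 3 ('c'): freq=3, skip
  Position 4 ('c'): freq=3, skip
  Position 5 ('d'): freq=2, skip
  Position 6 ('a'): unique! => answer = 6

6


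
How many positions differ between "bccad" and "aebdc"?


Comparing "bccad" and "aebdc" position by position:
  Position 0: 'b' vs 'a' => DIFFER
  Position 1: 'c' vs 'e' => DIFFER
  Position 2: 'c' vs 'b' => DIFFER
  Position 3: 'a' vs 'd' => DIFFER
  Position 4: 'd' vs 'c' => DIFFER
Positions that differ: 5

5


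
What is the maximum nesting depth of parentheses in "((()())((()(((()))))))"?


Input: "((()())((()(((()))))))"
Tracking depth:
  Position 0 '(': depth becomes 1
  Position 1 '(': depth becomes 2
  Position 2 '(': depth becomes 3
  Position 3 ')': depth becomes 2
  Position 4 '(': depth becomes 3
  Position 5 ')': depth becomes 2
  Position 6 ')': depth becomes 1
  Position 7 '(': depth becomes 2
  Position 8 '(': depth becomes 3
  Position 9 '(': depth becomes 4
  Position 10 ')': depth becomes 3
  Position 11 '(': depth becomes 4
  Position 12 '(': depth becomes 5
  Position 13 '(': depth becomes 6
  Position 14 '(': depth becomes 7
  Position 15 ')': depth becomes 6
  Position 16 ')': depth becomes 5
  Position 17 ')': depth becomes 4
  Position 18 ')': depth becomes 3
  Position 19 ')': depth becomes 2
  Position 20 ')': depth becomes 1
  Position 21 ')': depth becomes 0
Maximum depth reached: 7

7


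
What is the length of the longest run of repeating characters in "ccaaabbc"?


Input: "ccaaabbc"
Scanning for longest run:
  Position 1 ('c'): continues run of 'c', length=2
  Position 2 ('a'): new char, reset run to 1
  Position 3 ('a'): continues run of 'a', length=2
  Position 4 ('a'): continues run of 'a', length=3
  Position 5 ('b'): new char, reset run to 1
  Position 6 ('b'): continues run of 'b', length=2
  Position 7 ('c'): new char, reset run to 1
Longest run: 'a' with length 3

3


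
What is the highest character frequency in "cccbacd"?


Input: cccbacd
Character counts:
  'a': 1
  'b': 1
  'c': 4
  'd': 1
Maximum frequency: 4

4


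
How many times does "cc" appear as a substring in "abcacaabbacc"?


Searching for "cc" in "abcacaabbacc"
Scanning each position:
  Position 0: "ab" => no
  Position 1: "bc" => no
  Position 2: "ca" => no
  Position 3: "ac" => no
  Position 4: "ca" => no
  Position 5: "aa" => no
  Position 6: "ab" => no
  Position 7: "bb" => no
  Position 8: "ba" => no
  Position 9: "ac" => no
  Position 10: "cc" => MATCH
Total occurrences: 1

1


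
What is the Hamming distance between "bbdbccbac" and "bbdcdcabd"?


Comparing "bbdbccbac" and "bbdcdcabd" position by position:
  Position 0: 'b' vs 'b' => same
  Position 1: 'b' vs 'b' => same
  Position 2: 'd' vs 'd' => same
  Position 3: 'b' vs 'c' => differ
  Position 4: 'c' vs 'd' => differ
  Position 5: 'c' vs 'c' => same
  Position 6: 'b' vs 'a' => differ
  Position 7: 'a' vs 'b' => differ
  Position 8: 'c' vs 'd' => differ
Total differences (Hamming distance): 5

5


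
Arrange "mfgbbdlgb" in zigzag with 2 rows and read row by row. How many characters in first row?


Zigzag "mfgbbdlgb" into 2 rows:
Placing characters:
  'm' => row 0
  'f' => row 1
  'g' => row 0
  'b' => row 1
  'b' => row 0
  'd' => row 1
  'l' => row 0
  'g' => row 1
  'b' => row 0
Rows:
  Row 0: "mgblb"
  Row 1: "fbdg"
First row length: 5

5


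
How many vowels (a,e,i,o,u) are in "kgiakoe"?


Input: kgiakoe
Checking each character:
  'k' at position 0: consonant
  'g' at position 1: consonant
  'i' at position 2: vowel (running total: 1)
  'a' at position 3: vowel (running total: 2)
  'k' at position 4: consonant
  'o' at position 5: vowel (running total: 3)
  'e' at position 6: vowel (running total: 4)
Total vowels: 4

4


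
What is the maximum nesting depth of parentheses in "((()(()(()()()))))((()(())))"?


Input: "((()(()(()()()))))((()(())))"
Tracking depth:
  Position 0 '(': depth becomes 1
  Position 1 '(': depth becomes 2
  Position 2 '(': depth becomes 3
  Position 3 ')': depth becomes 2
  Position 4 '(': depth becomes 3
  Position 5 '(': depth becomes 4
  Position 6 ')': depth becomes 3
  Position 7 '(': depth becomes 4
  Position 8 '(': depth becomes 5
  Position 9 ')': depth becomes 4
  Position 10 '(': depth becomes 5
  Position 11 ')': depth becomes 4
  Position 12 '(': depth becomes 5
  Position 13 ')': depth becomes 4
  Position 14 ')': depth becomes 3
  Position 15 ')': depth becomes 2
  Position 16 ')': depth becomes 1
  Position 17 ')': depth becomes 0
  Position 18 '(': depth becomes 1
  Position 19 '(': depth becomes 2
  Position 20 '(': depth becomes 3
  Position 21 ')': depth becomes 2
  Position 22 '(': depth becomes 3
  Position 23 '(': depth becomes 4
  Position 24 ')': depth becomes 3
  Position 25 ')': depth becomes 2
  Position 26 ')': depth becomes 1
  Position 27 ')': depth becomes 0
Maximum depth reached: 5

5


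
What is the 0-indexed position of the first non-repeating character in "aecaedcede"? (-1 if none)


Input: aecaedcede
Character frequencies:
  'a': 2
  'c': 2
  'd': 2
  'e': 4
Scanning left to right for freq == 1:
  Position 0 ('a'): freq=2, skip
  Position 1 ('e'): freq=4, skip
  Position 2 ('c'): freq=2, skip
  Position 3 ('a'): freq=2, skip
  Position 4 ('e'): freq=4, skip
  Position 5 ('d'): freq=2, skip
  Position 6 ('c'): freq=2, skip
  Position 7 ('e'): freq=4, skip
  Position 8 ('d'): freq=2, skip
  Position 9 ('e'): freq=4, skip
  No unique character found => answer = -1

-1


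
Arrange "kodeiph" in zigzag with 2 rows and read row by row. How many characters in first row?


Zigzag "kodeiph" into 2 rows:
Placing characters:
  'k' => row 0
  'o' => row 1
  'd' => row 0
  'e' => row 1
  'i' => row 0
  'p' => row 1
  'h' => row 0
Rows:
  Row 0: "kdih"
  Row 1: "oep"
First row length: 4

4


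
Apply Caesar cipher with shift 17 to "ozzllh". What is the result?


Caesar cipher: shift "ozzllh" by 17
  'o' (pos 14) + 17 = pos 5 = 'f'
  'z' (pos 25) + 17 = pos 16 = 'q'
  'z' (pos 25) + 17 = pos 16 = 'q'
  'l' (pos 11) + 17 = pos 2 = 'c'
  'l' (pos 11) + 17 = pos 2 = 'c'
  'h' (pos 7) + 17 = pos 24 = 'y'
Result: fqqccy

fqqccy


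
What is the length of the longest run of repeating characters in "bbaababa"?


Input: "bbaababa"
Scanning for longest run:
  Position 1 ('b'): continues run of 'b', length=2
  Position 2 ('a'): new char, reset run to 1
  Position 3 ('a'): continues run of 'a', length=2
  Position 4 ('b'): new char, reset run to 1
  Position 5 ('a'): new char, reset run to 1
  Position 6 ('b'): new char, reset run to 1
  Position 7 ('a'): new char, reset run to 1
Longest run: 'b' with length 2

2


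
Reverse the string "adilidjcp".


Input: adilidjcp
Reading characters right to left:
  Position 8: 'p'
  Position 7: 'c'
  Position 6: 'j'
  Position 5: 'd'
  Position 4: 'i'
  Position 3: 'l'
  Position 2: 'i'
  Position 1: 'd'
  Position 0: 'a'
Reversed: pcjdilida

pcjdilida


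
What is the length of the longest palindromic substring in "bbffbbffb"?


Input: "bbffbbffb"
Checking substrings for palindromes:
  [1:9] "bffbbffb" (len 8) => palindrome
  [0:6] "bbffbb" (len 6) => palindrome
  [2:8] "ffbbff" (len 6) => palindrome
  [1:5] "bffb" (len 4) => palindrome
  [3:7] "fbbf" (len 4) => palindrome
  [5:9] "bffb" (len 4) => palindrome
Longest palindromic substring: "bffbbffb" with length 8

8


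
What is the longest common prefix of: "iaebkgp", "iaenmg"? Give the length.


Words: iaebkgp, iaenmg
  Position 0: all 'i' => match
  Position 1: all 'a' => match
  Position 2: all 'e' => match
  Position 3: ('b', 'n') => mismatch, stop
LCP = "iae" (length 3)

3


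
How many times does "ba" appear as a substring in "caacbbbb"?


Searching for "ba" in "caacbbbb"
Scanning each position:
  Position 0: "ca" => no
  Position 1: "aa" => no
  Position 2: "ac" => no
  Position 3: "cb" => no
  Position 4: "bb" => no
  Position 5: "bb" => no
  Position 6: "bb" => no
Total occurrences: 0

0


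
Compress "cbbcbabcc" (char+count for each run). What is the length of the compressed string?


Input: cbbcbabcc
Runs:
  'c' x 1 => "c1"
  'b' x 2 => "b2"
  'c' x 1 => "c1"
  'b' x 1 => "b1"
  'a' x 1 => "a1"
  'b' x 1 => "b1"
  'c' x 2 => "c2"
Compressed: "c1b2c1b1a1b1c2"
Compressed length: 14

14


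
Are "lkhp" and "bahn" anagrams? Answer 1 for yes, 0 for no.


Strings: "lkhp", "bahn"
Sorted first:  hklp
Sorted second: abhn
Differ at position 0: 'h' vs 'a' => not anagrams

0


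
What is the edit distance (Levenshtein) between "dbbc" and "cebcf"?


Computing edit distance: "dbbc" -> "cebcf"
DP table:
           c    e    b    c    f
      0    1    2    3    4    5
  d   1    1    2    3    4    5
  b   2    2    2    2    3    4
  b   3    3    3    2    3    4
  c   4    3    4    3    2    3
Edit distance = dp[4][5] = 3

3


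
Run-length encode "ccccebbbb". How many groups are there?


Input: ccccebbbb
Scanning for consecutive runs:
  Group 1: 'c' x 4 (positions 0-3)
  Group 2: 'e' x 1 (positions 4-4)
  Group 3: 'b' x 4 (positions 5-8)
Total groups: 3

3


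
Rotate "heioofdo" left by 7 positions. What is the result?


Input: "heioofdo", rotate left by 7
First 7 characters: "heioofd"
Remaining characters: "o"
Concatenate remaining + first: "o" + "heioofd" = "oheioofd"

oheioofd


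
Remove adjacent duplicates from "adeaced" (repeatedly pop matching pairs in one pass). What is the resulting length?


Input: adeaced
Stack-based adjacent duplicate removal:
  Read 'a': push. Stack: a
  Read 'd': push. Stack: ad
  Read 'e': push. Stack: ade
  Read 'a': push. Stack: adea
  Read 'c': push. Stack: adeac
  Read 'e': push. Stack: adeace
  Read 'd': push. Stack: adeaced
Final stack: "adeaced" (length 7)

7


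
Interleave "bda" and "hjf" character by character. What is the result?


Interleaving "bda" and "hjf":
  Position 0: 'b' from first, 'h' from second => "bh"
  Position 1: 'd' from first, 'j' from second => "dj"
  Position 2: 'a' from first, 'f' from second => "af"
Result: bhdjaf

bhdjaf


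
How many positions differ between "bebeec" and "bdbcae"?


Comparing "bebeec" and "bdbcae" position by position:
  Position 0: 'b' vs 'b' => same
  Position 1: 'e' vs 'd' => DIFFER
  Position 2: 'b' vs 'b' => same
  Position 3: 'e' vs 'c' => DIFFER
  Position 4: 'e' vs 'a' => DIFFER
  Position 5: 'c' vs 'e' => DIFFER
Positions that differ: 4

4


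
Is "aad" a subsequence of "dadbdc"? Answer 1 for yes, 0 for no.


Check if "aad" is a subsequence of "dadbdc"
Greedy scan:
  Position 0 ('d'): no match needed
  Position 1 ('a'): matches sub[0] = 'a'
  Position 2 ('d'): no match needed
  Position 3 ('b'): no match needed
  Position 4 ('d'): no match needed
  Position 5 ('c'): no match needed
Only matched 1/3 characters => not a subsequence

0


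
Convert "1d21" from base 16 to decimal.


Input: "1d21" in base 16
Positional expansion:
  Digit '1' (value 1) x 16^3 = 4096
  Digit 'd' (value 13) x 16^2 = 3328
  Digit '2' (value 2) x 16^1 = 32
  Digit '1' (value 1) x 16^0 = 1
Sum = 7457

7457


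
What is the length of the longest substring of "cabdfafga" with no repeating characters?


Input: "cabdfafga"
Sliding window (track last position of each char):
  Position 0 ('c'): window [0,0] length 1 -- new best
  Position 1 ('a'): window [0,1] length 2 -- new best
  Position 2 ('b'): window [0,2] length 3 -- new best
  Position 3 ('d'): window [0,3] length 4 -- new best
  Position 4 ('f'): window [0,4] length 5 -- new best
  Position 5 ('a'): repeat (last at 1), move window start to 2
  Position 5 ('a'): window [2,5] length 4
  Position 6 ('f'): repeat (last at 4), move window start to 5
  Position 6 ('f'): window [5,6] length 2
  Position 7 ('g'): window [5,7] length 3
  Position 8 ('a'): repeat (last at 5), move window start to 6
  Position 8 ('a'): window [6,8] length 3
Longest substring with no repeats: "cabdf" with length 5

5


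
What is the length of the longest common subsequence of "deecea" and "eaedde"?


LCS of "deecea" and "eaedde"
DP table:
           e    a    e    d    d    e
      0    0    0    0    0    0    0
  d   0    0    0    0    1    1    1
  e   0    1    1    1    1    1    2
  e   0    1    1    2    2    2    2
  c   0    1    1    2    2    2    2
  e   0    1    1    2    2    2    3
  a   0    1    2    2    2    2    3
LCS length = dp[6][6] = 3

3


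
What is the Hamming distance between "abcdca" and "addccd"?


Comparing "abcdca" and "addccd" position by position:
  Position 0: 'a' vs 'a' => same
  Position 1: 'b' vs 'd' => differ
  Position 2: 'c' vs 'd' => differ
  Position 3: 'd' vs 'c' => differ
  Position 4: 'c' vs 'c' => same
  Position 5: 'a' vs 'd' => differ
Total differences (Hamming distance): 4

4


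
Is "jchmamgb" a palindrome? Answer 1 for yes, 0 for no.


Input: jchmamgb
Reversed: bgmamhcj
  Compare pos 0 ('j') with pos 7 ('b'): MISMATCH
  Compare pos 1 ('c') with pos 6 ('g'): MISMATCH
  Compare pos 2 ('h') with pos 5 ('m'): MISMATCH
  Compare pos 3 ('m') with pos 4 ('a'): MISMATCH
Result: not a palindrome

0


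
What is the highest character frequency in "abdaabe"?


Input: abdaabe
Character counts:
  'a': 3
  'b': 2
  'd': 1
  'e': 1
Maximum frequency: 3

3


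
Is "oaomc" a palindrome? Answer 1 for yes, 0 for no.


Input: oaomc
Reversed: cmoao
  Compare pos 0 ('o') with pos 4 ('c'): MISMATCH
  Compare pos 1 ('a') with pos 3 ('m'): MISMATCH
Result: not a palindrome

0


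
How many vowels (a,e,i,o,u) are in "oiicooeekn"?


Input: oiicooeekn
Checking each character:
  'o' at position 0: vowel (running total: 1)
  'i' at position 1: vowel (running total: 2)
  'i' at position 2: vowel (running total: 3)
  'c' at position 3: consonant
  'o' at position 4: vowel (running total: 4)
  'o' at position 5: vowel (running total: 5)
  'e' at position 6: vowel (running total: 6)
  'e' at position 7: vowel (running total: 7)
  'k' at position 8: consonant
  'n' at position 9: consonant
Total vowels: 7

7


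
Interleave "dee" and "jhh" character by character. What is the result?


Interleaving "dee" and "jhh":
  Position 0: 'd' from first, 'j' from second => "dj"
  Position 1: 'e' from first, 'h' from second => "eh"
  Position 2: 'e' from first, 'h' from second => "eh"
Result: djeheh

djeheh


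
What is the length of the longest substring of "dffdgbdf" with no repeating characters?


Input: "dffdgbdf"
Sliding window (track last position of each char):
  Position 0 ('d'): window [0,0] length 1 -- new best
  Position 1 ('f'): window [0,1] length 2 -- new best
  Position 2 ('f'): repeat (last at 1), move window start to 2
  Position 2 ('f'): window [2,2] length 1
  Position 3 ('d'): window [2,3] length 2
  Position 4 ('g'): window [2,4] length 3 -- new best
  Position 5 ('b'): window [2,5] length 4 -- new best
  Position 6 ('d'): repeat (last at 3), move window start to 4
  Position 6 ('d'): window [4,6] length 3
  Position 7 ('f'): window [4,7] length 4
Longest substring with no repeats: "fdgb" with length 4

4


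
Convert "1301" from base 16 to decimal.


Input: "1301" in base 16
Positional expansion:
  Digit '1' (value 1) x 16^3 = 4096
  Digit '3' (value 3) x 16^2 = 768
  Digit '0' (value 0) x 16^1 = 0
  Digit '1' (value 1) x 16^0 = 1
Sum = 4865

4865


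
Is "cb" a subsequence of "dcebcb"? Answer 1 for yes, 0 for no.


Check if "cb" is a subsequence of "dcebcb"
Greedy scan:
  Position 0 ('d'): no match needed
  Position 1 ('c'): matches sub[0] = 'c'
  Position 2 ('e'): no match needed
  Position 3 ('b'): matches sub[1] = 'b'
  Position 4 ('c'): no match needed
  Position 5 ('b'): no match needed
All 2 characters matched => is a subsequence

1


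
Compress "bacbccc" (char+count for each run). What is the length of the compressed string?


Input: bacbccc
Runs:
  'b' x 1 => "b1"
  'a' x 1 => "a1"
  'c' x 1 => "c1"
  'b' x 1 => "b1"
  'c' x 3 => "c3"
Compressed: "b1a1c1b1c3"
Compressed length: 10

10


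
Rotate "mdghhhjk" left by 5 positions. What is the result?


Input: "mdghhhjk", rotate left by 5
First 5 characters: "mdghh"
Remaining characters: "hjk"
Concatenate remaining + first: "hjk" + "mdghh" = "hjkmdghh"

hjkmdghh


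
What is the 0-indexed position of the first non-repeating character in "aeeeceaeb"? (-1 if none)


Input: aeeeceaeb
Character frequencies:
  'a': 2
  'b': 1
  'c': 1
  'e': 5
Scanning left to right for freq == 1:
  Position 0 ('a'): freq=2, skip
  Position 1 ('e'): freq=5, skip
  Position 2 ('e'): freq=5, skip
  Position 3 ('e'): freq=5, skip
  Position 4 ('c'): unique! => answer = 4

4


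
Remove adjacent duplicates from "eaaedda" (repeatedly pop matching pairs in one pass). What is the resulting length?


Input: eaaedda
Stack-based adjacent duplicate removal:
  Read 'e': push. Stack: e
  Read 'a': push. Stack: ea
  Read 'a': matches stack top 'a' => pop. Stack: e
  Read 'e': matches stack top 'e' => pop. Stack: (empty)
  Read 'd': push. Stack: d
  Read 'd': matches stack top 'd' => pop. Stack: (empty)
  Read 'a': push. Stack: a
Final stack: "a" (length 1)

1


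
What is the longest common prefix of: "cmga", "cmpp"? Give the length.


Words: cmga, cmpp
  Position 0: all 'c' => match
  Position 1: all 'm' => match
  Position 2: ('g', 'p') => mismatch, stop
LCP = "cm" (length 2)

2


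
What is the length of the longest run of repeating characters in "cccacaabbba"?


Input: "cccacaabbba"
Scanning for longest run:
  Position 1 ('c'): continues run of 'c', length=2
  Position 2 ('c'): continues run of 'c', length=3
  Position 3 ('a'): new char, reset run to 1
  Position 4 ('c'): new char, reset run to 1
  Position 5 ('a'): new char, reset run to 1
  Position 6 ('a'): continues run of 'a', length=2
  Position 7 ('b'): new char, reset run to 1
  Position 8 ('b'): continues run of 'b', length=2
  Position 9 ('b'): continues run of 'b', length=3
  Position 10 ('a'): new char, reset run to 1
Longest run: 'c' with length 3

3


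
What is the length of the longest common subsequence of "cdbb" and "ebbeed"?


LCS of "cdbb" and "ebbeed"
DP table:
           e    b    b    e    e    d
      0    0    0    0    0    0    0
  c   0    0    0    0    0    0    0
  d   0    0    0    0    0    0    1
  b   0    0    1    1    1    1    1
  b   0    0    1    2    2    2    2
LCS length = dp[4][6] = 2

2


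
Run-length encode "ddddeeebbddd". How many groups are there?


Input: ddddeeebbddd
Scanning for consecutive runs:
  Group 1: 'd' x 4 (positions 0-3)
  Group 2: 'e' x 3 (positions 4-6)
  Group 3: 'b' x 2 (positions 7-8)
  Group 4: 'd' x 3 (positions 9-11)
Total groups: 4

4


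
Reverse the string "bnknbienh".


Input: bnknbienh
Reading characters right to left:
  Position 8: 'h'
  Position 7: 'n'
  Position 6: 'e'
  Position 5: 'i'
  Position 4: 'b'
  Position 3: 'n'
  Position 2: 'k'
  Position 1: 'n'
  Position 0: 'b'
Reversed: hneibnknb

hneibnknb


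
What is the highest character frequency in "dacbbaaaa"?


Input: dacbbaaaa
Character counts:
  'a': 5
  'b': 2
  'c': 1
  'd': 1
Maximum frequency: 5

5


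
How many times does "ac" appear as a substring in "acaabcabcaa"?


Searching for "ac" in "acaabcabcaa"
Scanning each position:
  Position 0: "ac" => MATCH
  Position 1: "ca" => no
  Position 2: "aa" => no
  Position 3: "ab" => no
  Position 4: "bc" => no
  Position 5: "ca" => no
  Position 6: "ab" => no
  Position 7: "bc" => no
  Position 8: "ca" => no
  Position 9: "aa" => no
Total occurrences: 1

1


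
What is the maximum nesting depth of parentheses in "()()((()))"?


Input: "()()((()))"
Tracking depth:
  Position 0 '(': depth becomes 1
  Position 1 ')': depth becomes 0
  Position 2 '(': depth becomes 1
  Position 3 ')': depth becomes 0
  Position 4 '(': depth becomes 1
  Position 5 '(': depth becomes 2
  Position 6 '(': depth becomes 3
  Position 7 ')': depth becomes 2
  Position 8 ')': depth becomes 1
  Position 9 ')': depth becomes 0
Maximum depth reached: 3

3


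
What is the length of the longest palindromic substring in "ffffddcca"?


Input: "ffffddcca"
Checking substrings for palindromes:
  [0:4] "ffff" (len 4) => palindrome
  [0:3] "fff" (len 3) => palindrome
  [1:4] "fff" (len 3) => palindrome
  [0:2] "ff" (len 2) => palindrome
  [1:3] "ff" (len 2) => palindrome
  [2:4] "ff" (len 2) => palindrome
Longest palindromic substring: "ffff" with length 4

4


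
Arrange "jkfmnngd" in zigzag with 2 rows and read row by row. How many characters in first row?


Zigzag "jkfmnngd" into 2 rows:
Placing characters:
  'j' => row 0
  'k' => row 1
  'f' => row 0
  'm' => row 1
  'n' => row 0
  'n' => row 1
  'g' => row 0
  'd' => row 1
Rows:
  Row 0: "jfng"
  Row 1: "kmnd"
First row length: 4

4


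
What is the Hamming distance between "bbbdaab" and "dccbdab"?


Comparing "bbbdaab" and "dccbdab" position by position:
  Position 0: 'b' vs 'd' => differ
  Position 1: 'b' vs 'c' => differ
  Position 2: 'b' vs 'c' => differ
  Position 3: 'd' vs 'b' => differ
  Position 4: 'a' vs 'd' => differ
  Position 5: 'a' vs 'a' => same
  Position 6: 'b' vs 'b' => same
Total differences (Hamming distance): 5

5


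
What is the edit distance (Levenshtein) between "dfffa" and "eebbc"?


Computing edit distance: "dfffa" -> "eebbc"
DP table:
           e    e    b    b    c
      0    1    2    3    4    5
  d   1    1    2    3    4    5
  f   2    2    2    3    4    5
  f   3    3    3    3    4    5
  f   4    4    4    4    4    5
  a   5    5    5    5    5    5
Edit distance = dp[5][5] = 5

5


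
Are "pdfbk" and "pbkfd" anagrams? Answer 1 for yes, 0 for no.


Strings: "pdfbk", "pbkfd"
Sorted first:  bdfkp
Sorted second: bdfkp
Sorted forms match => anagrams

1


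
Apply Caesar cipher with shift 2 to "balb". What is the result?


Caesar cipher: shift "balb" by 2
  'b' (pos 1) + 2 = pos 3 = 'd'
  'a' (pos 0) + 2 = pos 2 = 'c'
  'l' (pos 11) + 2 = pos 13 = 'n'
  'b' (pos 1) + 2 = pos 3 = 'd'
Result: dcnd

dcnd


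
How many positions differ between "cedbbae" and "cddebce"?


Comparing "cedbbae" and "cddebce" position by position:
  Position 0: 'c' vs 'c' => same
  Position 1: 'e' vs 'd' => DIFFER
  Position 2: 'd' vs 'd' => same
  Position 3: 'b' vs 'e' => DIFFER
  Position 4: 'b' vs 'b' => same
  Position 5: 'a' vs 'c' => DIFFER
  Position 6: 'e' vs 'e' => same
Positions that differ: 3

3


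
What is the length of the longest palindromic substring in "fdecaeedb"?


Input: "fdecaeedb"
Checking substrings for palindromes:
  [5:7] "ee" (len 2) => palindrome
Longest palindromic substring: "ee" with length 2

2


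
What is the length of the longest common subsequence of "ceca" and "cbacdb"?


LCS of "ceca" and "cbacdb"
DP table:
           c    b    a    c    d    b
      0    0    0    0    0    0    0
  c   0    1    1    1    1    1    1
  e   0    1    1    1    1    1    1
  c   0    1    1    1    2    2    2
  a   0    1    1    2    2    2    2
LCS length = dp[4][6] = 2

2


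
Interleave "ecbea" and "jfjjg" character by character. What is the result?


Interleaving "ecbea" and "jfjjg":
  Position 0: 'e' from first, 'j' from second => "ej"
  Position 1: 'c' from first, 'f' from second => "cf"
  Position 2: 'b' from first, 'j' from second => "bj"
  Position 3: 'e' from first, 'j' from second => "ej"
  Position 4: 'a' from first, 'g' from second => "ag"
Result: ejcfbjejag

ejcfbjejag


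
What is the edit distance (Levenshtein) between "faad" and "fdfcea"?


Computing edit distance: "faad" -> "fdfcea"
DP table:
           f    d    f    c    e    a
      0    1    2    3    4    5    6
  f   1    0    1    2    3    4    5
  a   2    1    1    2    3    4    4
  a   3    2    2    2    3    4    4
  d   4    3    2    3    3    4    5
Edit distance = dp[4][6] = 5

5


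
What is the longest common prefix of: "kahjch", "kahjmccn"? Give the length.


Words: kahjch, kahjmccn
  Position 0: all 'k' => match
  Position 1: all 'a' => match
  Position 2: all 'h' => match
  Position 3: all 'j' => match
  Position 4: ('c', 'm') => mismatch, stop
LCP = "kahj" (length 4)

4


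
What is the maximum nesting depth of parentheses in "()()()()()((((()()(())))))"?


Input: "()()()()()((((()()(())))))"
Tracking depth:
  Position 0 '(': depth becomes 1
  Position 1 ')': depth becomes 0
  Position 2 '(': depth becomes 1
  Position 3 ')': depth becomes 0
  Position 4 '(': depth becomes 1
  Position 5 ')': depth becomes 0
  Position 6 '(': depth becomes 1
  Position 7 ')': depth becomes 0
  Position 8 '(': depth becomes 1
  Position 9 ')': depth becomes 0
  Position 10 '(': depth becomes 1
  Position 11 '(': depth becomes 2
  Position 12 '(': depth becomes 3
  Position 13 '(': depth becomes 4
  Position 14 '(': depth becomes 5
  Position 15 ')': depth becomes 4
  Position 16 '(': depth becomes 5
  Position 17 ')': depth becomes 4
  Position 18 '(': depth becomes 5
  Position 19 '(': depth becomes 6
  Position 20 ')': depth becomes 5
  Position 21 ')': depth becomes 4
  Position 22 ')': depth becomes 3
  Position 23 ')': depth becomes 2
  Position 24 ')': depth becomes 1
  Position 25 ')': depth becomes 0
Maximum depth reached: 6

6


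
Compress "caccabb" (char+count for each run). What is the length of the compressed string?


Input: caccabb
Runs:
  'c' x 1 => "c1"
  'a' x 1 => "a1"
  'c' x 2 => "c2"
  'a' x 1 => "a1"
  'b' x 2 => "b2"
Compressed: "c1a1c2a1b2"
Compressed length: 10

10


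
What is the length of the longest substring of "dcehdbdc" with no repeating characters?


Input: "dcehdbdc"
Sliding window (track last position of each char):
  Position 0 ('d'): window [0,0] length 1 -- new best
  Position 1 ('c'): window [0,1] length 2 -- new best
  Position 2 ('e'): window [0,2] length 3 -- new best
  Position 3 ('h'): window [0,3] length 4 -- new best
  Position 4 ('d'): repeat (last at 0), move window start to 1
  Position 4 ('d'): window [1,4] length 4
  Position 5 ('b'): window [1,5] length 5 -- new best
  Position 6 ('d'): repeat (last at 4), move window start to 5
  Position 6 ('d'): window [5,6] length 2
  Position 7 ('c'): window [5,7] length 3
Longest substring with no repeats: "cehdb" with length 5

5


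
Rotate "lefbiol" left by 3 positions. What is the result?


Input: "lefbiol", rotate left by 3
First 3 characters: "lef"
Remaining characters: "biol"
Concatenate remaining + first: "biol" + "lef" = "biollef"

biollef


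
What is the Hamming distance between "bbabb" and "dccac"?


Comparing "bbabb" and "dccac" position by position:
  Position 0: 'b' vs 'd' => differ
  Position 1: 'b' vs 'c' => differ
  Position 2: 'a' vs 'c' => differ
  Position 3: 'b' vs 'a' => differ
  Position 4: 'b' vs 'c' => differ
Total differences (Hamming distance): 5

5


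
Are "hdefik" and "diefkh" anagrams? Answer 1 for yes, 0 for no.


Strings: "hdefik", "diefkh"
Sorted first:  defhik
Sorted second: defhik
Sorted forms match => anagrams

1


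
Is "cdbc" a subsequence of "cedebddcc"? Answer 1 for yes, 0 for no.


Check if "cdbc" is a subsequence of "cedebddcc"
Greedy scan:
  Position 0 ('c'): matches sub[0] = 'c'
  Position 1 ('e'): no match needed
  Position 2 ('d'): matches sub[1] = 'd'
  Position 3 ('e'): no match needed
  Position 4 ('b'): matches sub[2] = 'b'
  Position 5 ('d'): no match needed
  Position 6 ('d'): no match needed
  Position 7 ('c'): matches sub[3] = 'c'
  Position 8 ('c'): no match needed
All 4 characters matched => is a subsequence

1


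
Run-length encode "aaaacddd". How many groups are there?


Input: aaaacddd
Scanning for consecutive runs:
  Group 1: 'a' x 4 (positions 0-3)
  Group 2: 'c' x 1 (positions 4-4)
  Group 3: 'd' x 3 (positions 5-7)
Total groups: 3

3


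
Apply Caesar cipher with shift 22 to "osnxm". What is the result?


Caesar cipher: shift "osnxm" by 22
  'o' (pos 14) + 22 = pos 10 = 'k'
  's' (pos 18) + 22 = pos 14 = 'o'
  'n' (pos 13) + 22 = pos 9 = 'j'
  'x' (pos 23) + 22 = pos 19 = 't'
  'm' (pos 12) + 22 = pos 8 = 'i'
Result: kojti

kojti


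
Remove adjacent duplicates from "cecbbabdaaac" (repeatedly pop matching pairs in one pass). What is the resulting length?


Input: cecbbabdaaac
Stack-based adjacent duplicate removal:
  Read 'c': push. Stack: c
  Read 'e': push. Stack: ce
  Read 'c': push. Stack: cec
  Read 'b': push. Stack: cecb
  Read 'b': matches stack top 'b' => pop. Stack: cec
  Read 'a': push. Stack: ceca
  Read 'b': push. Stack: cecab
  Read 'd': push. Stack: cecabd
  Read 'a': push. Stack: cecabda
  Read 'a': matches stack top 'a' => pop. Stack: cecabd
  Read 'a': push. Stack: cecabda
  Read 'c': push. Stack: cecabdac
Final stack: "cecabdac" (length 8)

8


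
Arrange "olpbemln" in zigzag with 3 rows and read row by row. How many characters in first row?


Zigzag "olpbemln" into 3 rows:
Placing characters:
  'o' => row 0
  'l' => row 1
  'p' => row 2
  'b' => row 1
  'e' => row 0
  'm' => row 1
  'l' => row 2
  'n' => row 1
Rows:
  Row 0: "oe"
  Row 1: "lbmn"
  Row 2: "pl"
First row length: 2

2


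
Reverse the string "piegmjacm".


Input: piegmjacm
Reading characters right to left:
  Position 8: 'm'
  Position 7: 'c'
  Position 6: 'a'
  Position 5: 'j'
  Position 4: 'm'
  Position 3: 'g'
  Position 2: 'e'
  Position 1: 'i'
  Position 0: 'p'
Reversed: mcajmgeip

mcajmgeip


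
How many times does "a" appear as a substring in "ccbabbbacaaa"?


Searching for "a" in "ccbabbbacaaa"
Scanning each position:
  Position 0: "c" => no
  Position 1: "c" => no
  Position 2: "b" => no
  Position 3: "a" => MATCH
  Position 4: "b" => no
  Position 5: "b" => no
  Position 6: "b" => no
  Position 7: "a" => MATCH
  Position 8: "c" => no
  Position 9: "a" => MATCH
  Position 10: "a" => MATCH
  Position 11: "a" => MATCH
Total occurrences: 5

5


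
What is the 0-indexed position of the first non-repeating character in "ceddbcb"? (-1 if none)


Input: ceddbcb
Character frequencies:
  'b': 2
  'c': 2
  'd': 2
  'e': 1
Scanning left to right for freq == 1:
  Position 0 ('c'): freq=2, skip
  Position 1 ('e'): unique! => answer = 1

1


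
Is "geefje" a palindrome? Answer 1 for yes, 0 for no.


Input: geefje
Reversed: ejfeeg
  Compare pos 0 ('g') with pos 5 ('e'): MISMATCH
  Compare pos 1 ('e') with pos 4 ('j'): MISMATCH
  Compare pos 2 ('e') with pos 3 ('f'): MISMATCH
Result: not a palindrome

0


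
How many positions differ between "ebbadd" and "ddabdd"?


Comparing "ebbadd" and "ddabdd" position by position:
  Position 0: 'e' vs 'd' => DIFFER
  Position 1: 'b' vs 'd' => DIFFER
  Position 2: 'b' vs 'a' => DIFFER
  Position 3: 'a' vs 'b' => DIFFER
  Position 4: 'd' vs 'd' => same
  Position 5: 'd' vs 'd' => same
Positions that differ: 4

4


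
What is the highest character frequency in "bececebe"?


Input: bececebe
Character counts:
  'b': 2
  'c': 2
  'e': 4
Maximum frequency: 4

4


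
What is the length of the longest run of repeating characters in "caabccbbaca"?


Input: "caabccbbaca"
Scanning for longest run:
  Position 1 ('a'): new char, reset run to 1
  Position 2 ('a'): continues run of 'a', length=2
  Position 3 ('b'): new char, reset run to 1
  Position 4 ('c'): new char, reset run to 1
  Position 5 ('c'): continues run of 'c', length=2
  Position 6 ('b'): new char, reset run to 1
  Position 7 ('b'): continues run of 'b', length=2
  Position 8 ('a'): new char, reset run to 1
  Position 9 ('c'): new char, reset run to 1
  Position 10 ('a'): new char, reset run to 1
Longest run: 'a' with length 2

2


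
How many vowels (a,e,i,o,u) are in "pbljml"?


Input: pbljml
Checking each character:
  'p' at position 0: consonant
  'b' at position 1: consonant
  'l' at position 2: consonant
  'j' at position 3: consonant
  'm' at position 4: consonant
  'l' at position 5: consonant
Total vowels: 0

0


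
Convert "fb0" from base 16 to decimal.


Input: "fb0" in base 16
Positional expansion:
  Digit 'f' (value 15) x 16^2 = 3840
  Digit 'b' (value 11) x 16^1 = 176
  Digit '0' (value 0) x 16^0 = 0
Sum = 4016

4016


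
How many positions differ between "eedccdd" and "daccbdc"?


Comparing "eedccdd" and "daccbdc" position by position:
  Position 0: 'e' vs 'd' => DIFFER
  Position 1: 'e' vs 'a' => DIFFER
  Position 2: 'd' vs 'c' => DIFFER
  Position 3: 'c' vs 'c' => same
  Position 4: 'c' vs 'b' => DIFFER
  Position 5: 'd' vs 'd' => same
  Position 6: 'd' vs 'c' => DIFFER
Positions that differ: 5

5


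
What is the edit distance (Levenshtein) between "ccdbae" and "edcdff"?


Computing edit distance: "ccdbae" -> "edcdff"
DP table:
           e    d    c    d    f    f
      0    1    2    3    4    5    6
  c   1    1    2    2    3    4    5
  c   2    2    2    2    3    4    5
  d   3    3    2    3    2    3    4
  b   4    4    3    3    3    3    4
  a   5    5    4    4    4    4    4
  e   6    5    5    5    5    5    5
Edit distance = dp[6][6] = 5

5


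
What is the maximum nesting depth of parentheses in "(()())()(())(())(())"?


Input: "(()())()(())(())(())"
Tracking depth:
  Position 0 '(': depth becomes 1
  Position 1 '(': depth becomes 2
  Position 2 ')': depth becomes 1
  Position 3 '(': depth becomes 2
  Position 4 ')': depth becomes 1
  Position 5 ')': depth becomes 0
  Position 6 '(': depth becomes 1
  Position 7 ')': depth becomes 0
  Position 8 '(': depth becomes 1
  Position 9 '(': depth becomes 2
  Position 10 ')': depth becomes 1
  Position 11 ')': depth becomes 0
  Position 12 '(': depth becomes 1
  Position 13 '(': depth becomes 2
  Position 14 ')': depth becomes 1
  Position 15 ')': depth becomes 0
  Position 16 '(': depth becomes 1
  Position 17 '(': depth becomes 2
  Position 18 ')': depth becomes 1
  Position 19 ')': depth becomes 0
Maximum depth reached: 2

2


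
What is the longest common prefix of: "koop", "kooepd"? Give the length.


Words: koop, kooepd
  Position 0: all 'k' => match
  Position 1: all 'o' => match
  Position 2: all 'o' => match
  Position 3: ('p', 'e') => mismatch, stop
LCP = "koo" (length 3)

3


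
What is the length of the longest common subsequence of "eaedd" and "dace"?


LCS of "eaedd" and "dace"
DP table:
           d    a    c    e
      0    0    0    0    0
  e   0    0    0    0    1
  a   0    0    1    1    1
  e   0    0    1    1    2
  d   0    1    1    1    2
  d   0    1    1    1    2
LCS length = dp[5][4] = 2

2


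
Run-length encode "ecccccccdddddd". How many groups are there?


Input: ecccccccdddddd
Scanning for consecutive runs:
  Group 1: 'e' x 1 (positions 0-0)
  Group 2: 'c' x 7 (positions 1-7)
  Group 3: 'd' x 6 (positions 8-13)
Total groups: 3

3


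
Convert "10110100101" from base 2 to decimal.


Input: "10110100101" in base 2
Positional expansion:
  Digit '1' (value 1) x 2^10 = 1024
  Digit '0' (value 0) x 2^9 = 0
  Digit '1' (value 1) x 2^8 = 256
  Digit '1' (value 1) x 2^7 = 128
  Digit '0' (value 0) x 2^6 = 0
  Digit '1' (value 1) x 2^5 = 32
  Digit '0' (value 0) x 2^4 = 0
  Digit '0' (value 0) x 2^3 = 0
  Digit '1' (value 1) x 2^2 = 4
  Digit '0' (value 0) x 2^1 = 0
  Digit '1' (value 1) x 2^0 = 1
Sum = 1445

1445


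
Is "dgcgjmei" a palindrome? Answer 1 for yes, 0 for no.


Input: dgcgjmei
Reversed: iemjgcgd
  Compare pos 0 ('d') with pos 7 ('i'): MISMATCH
  Compare pos 1 ('g') with pos 6 ('e'): MISMATCH
  Compare pos 2 ('c') with pos 5 ('m'): MISMATCH
  Compare pos 3 ('g') with pos 4 ('j'): MISMATCH
Result: not a palindrome

0


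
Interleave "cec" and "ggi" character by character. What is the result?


Interleaving "cec" and "ggi":
  Position 0: 'c' from first, 'g' from second => "cg"
  Position 1: 'e' from first, 'g' from second => "eg"
  Position 2: 'c' from first, 'i' from second => "ci"
Result: cgegci

cgegci


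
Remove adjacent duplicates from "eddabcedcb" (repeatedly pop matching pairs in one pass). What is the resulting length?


Input: eddabcedcb
Stack-based adjacent duplicate removal:
  Read 'e': push. Stack: e
  Read 'd': push. Stack: ed
  Read 'd': matches stack top 'd' => pop. Stack: e
  Read 'a': push. Stack: ea
  Read 'b': push. Stack: eab
  Read 'c': push. Stack: eabc
  Read 'e': push. Stack: eabce
  Read 'd': push. Stack: eabced
  Read 'c': push. Stack: eabcedc
  Read 'b': push. Stack: eabcedcb
Final stack: "eabcedcb" (length 8)

8


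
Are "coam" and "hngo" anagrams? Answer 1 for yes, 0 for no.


Strings: "coam", "hngo"
Sorted first:  acmo
Sorted second: ghno
Differ at position 0: 'a' vs 'g' => not anagrams

0


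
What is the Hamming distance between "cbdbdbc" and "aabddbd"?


Comparing "cbdbdbc" and "aabddbd" position by position:
  Position 0: 'c' vs 'a' => differ
  Position 1: 'b' vs 'a' => differ
  Position 2: 'd' vs 'b' => differ
  Position 3: 'b' vs 'd' => differ
  Position 4: 'd' vs 'd' => same
  Position 5: 'b' vs 'b' => same
  Position 6: 'c' vs 'd' => differ
Total differences (Hamming distance): 5

5
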